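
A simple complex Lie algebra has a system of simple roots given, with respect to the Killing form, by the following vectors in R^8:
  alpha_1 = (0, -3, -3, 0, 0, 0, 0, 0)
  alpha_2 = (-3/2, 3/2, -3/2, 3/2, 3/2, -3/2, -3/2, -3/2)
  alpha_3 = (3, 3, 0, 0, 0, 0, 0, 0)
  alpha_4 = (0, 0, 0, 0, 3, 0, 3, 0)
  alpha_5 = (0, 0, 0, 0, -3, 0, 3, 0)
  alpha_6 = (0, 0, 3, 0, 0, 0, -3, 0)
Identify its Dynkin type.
Compute the Cartan integers a_ij = 2(alpha_i, alpha_j)/(alpha_j, alpha_j); the resulting 6x6 Cartan matrix is
[[2, 0, -1, 0, 0, -1], [0, 2, 0, 0, -1, 0], [-1, 0, 2, 0, 0, 0], [0, 0, 0, 2, 0, -1], [0, -1, 0, 0, 2, -1], [-1, 0, 0, -1, -1, 2]].
All simple roots have the same length, so the diagram is simply laced. The associated Dynkin diagram is a chain of 5 nodes with one extra node attached to the third node from one end (E_6), so the type is E_6.

E_6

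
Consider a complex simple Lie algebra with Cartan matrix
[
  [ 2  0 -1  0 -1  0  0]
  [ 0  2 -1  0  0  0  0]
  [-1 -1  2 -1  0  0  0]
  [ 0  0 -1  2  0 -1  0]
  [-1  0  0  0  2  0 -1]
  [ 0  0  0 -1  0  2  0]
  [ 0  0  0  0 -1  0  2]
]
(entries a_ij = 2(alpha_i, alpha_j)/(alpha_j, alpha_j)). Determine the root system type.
The matrix has rank 7 with 2's on the diagonal. Reading the off-diagonal entries as Dynkin edges (a single edge where a_ij = a_ji = -1; a double or triple edge where a_ij * a_ji = 2 or 3), the diagram is a chain of 6 nodes with one extra node attached to the third node from one end (E_7). One simple-root ordering that puts it in standard form is (alpha_6, alpha_2, alpha_4, alpha_3, alpha_1, alpha_5, alpha_7). So the algebra is type E_7.

E7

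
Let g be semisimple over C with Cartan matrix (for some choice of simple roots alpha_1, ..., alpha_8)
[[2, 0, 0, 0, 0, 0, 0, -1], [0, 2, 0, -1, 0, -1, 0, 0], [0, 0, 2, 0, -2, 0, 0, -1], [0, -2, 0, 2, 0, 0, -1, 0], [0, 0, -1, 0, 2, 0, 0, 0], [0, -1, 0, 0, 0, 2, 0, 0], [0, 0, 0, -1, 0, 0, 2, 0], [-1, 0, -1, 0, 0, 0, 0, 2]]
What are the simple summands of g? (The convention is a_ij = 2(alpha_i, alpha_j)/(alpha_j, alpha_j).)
B4 + F4

The diagram associated to this matrix has two connected components: the simple roots {alpha_1, alpha_3, alpha_5, alpha_8} form a chain of 4 nodes with a double edge at one end; the terminal node there is the unique short simple root (B_4), and {alpha_2, alpha_4, alpha_6, alpha_7} form a chain of 4 nodes with a double edge between the middle two (F_4). A semisimple Lie algebra decomposes uniquely as the direct sum of simple ideals, one per connected component of its Dynkin diagram, so g ≅ B_4 ⊕ F_4 (dimension 36 + 52 = 88).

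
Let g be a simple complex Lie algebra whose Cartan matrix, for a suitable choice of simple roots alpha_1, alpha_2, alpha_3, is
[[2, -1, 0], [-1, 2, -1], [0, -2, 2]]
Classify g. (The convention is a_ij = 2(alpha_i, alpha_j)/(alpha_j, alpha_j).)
The matrix has rank 3 with 2's on the diagonal. Reading the off-diagonal entries as Dynkin edges (a single edge where a_ij = a_ji = -1; a double or triple edge where a_ij * a_ji = 2 or 3), the diagram is a chain of 3 nodes with a double edge at one end; the terminal node there is the unique long simple root (C_3). One simple-root ordering that puts it in standard form is (alpha_1, alpha_2, alpha_3). So the algebra is type C_3, i.e. sp(6).

C_3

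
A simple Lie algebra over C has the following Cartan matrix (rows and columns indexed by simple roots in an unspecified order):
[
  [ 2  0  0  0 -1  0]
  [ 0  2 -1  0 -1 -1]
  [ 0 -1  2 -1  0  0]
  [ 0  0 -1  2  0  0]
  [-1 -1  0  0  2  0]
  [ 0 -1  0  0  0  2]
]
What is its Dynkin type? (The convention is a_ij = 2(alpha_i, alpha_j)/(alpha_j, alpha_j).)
The matrix has rank 6 with 2's on the diagonal. Reading the off-diagonal entries as Dynkin edges (a single edge where a_ij = a_ji = -1; a double or triple edge where a_ij * a_ji = 2 or 3), the diagram is a chain of 5 nodes with one extra node attached to the third node from one end (E_6). One simple-root ordering that puts it in standard form is (alpha_1, alpha_6, alpha_5, alpha_2, alpha_3, alpha_4). So the algebra is type E_6.

E_6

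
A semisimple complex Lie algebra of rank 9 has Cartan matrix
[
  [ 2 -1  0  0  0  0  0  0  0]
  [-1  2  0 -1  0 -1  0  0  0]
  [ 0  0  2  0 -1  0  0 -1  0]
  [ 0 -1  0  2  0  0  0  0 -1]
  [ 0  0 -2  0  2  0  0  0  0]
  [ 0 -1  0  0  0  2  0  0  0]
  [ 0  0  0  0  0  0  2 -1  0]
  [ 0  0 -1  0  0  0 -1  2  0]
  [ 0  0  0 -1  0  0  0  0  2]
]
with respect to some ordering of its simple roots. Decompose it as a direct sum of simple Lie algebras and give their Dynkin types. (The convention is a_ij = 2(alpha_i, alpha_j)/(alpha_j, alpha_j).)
The diagram associated to this matrix has two connected components: the simple roots {alpha_3, alpha_5, alpha_7, alpha_8} form a chain of 4 nodes with a double edge at one end; the terminal node there is the unique long simple root (C_4), and {alpha_1, alpha_2, alpha_4, alpha_6, alpha_9} form a chain of 3 nodes with a fork of two nodes at one end (D_5). A semisimple Lie algebra decomposes uniquely as the direct sum of simple ideals, one per connected component of its Dynkin diagram, so g ≅ C_4 ⊕ D_5 (dimension 36 + 45 = 81).

C4 + D5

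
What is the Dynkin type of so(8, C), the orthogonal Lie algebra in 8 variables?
D4

This is so(8) with 8 even, which has dimension 8(8-1)/2 = 28 and rank 8/2 = 4. In the classification of classical Lie algebras, the orthogonal algebra so(2n) in an even number of variables has type D_n; here n = 4, so the Dynkin diagram is a chain of 2 nodes with a fork of two nodes at one end (D_4). Hence the type is D_4.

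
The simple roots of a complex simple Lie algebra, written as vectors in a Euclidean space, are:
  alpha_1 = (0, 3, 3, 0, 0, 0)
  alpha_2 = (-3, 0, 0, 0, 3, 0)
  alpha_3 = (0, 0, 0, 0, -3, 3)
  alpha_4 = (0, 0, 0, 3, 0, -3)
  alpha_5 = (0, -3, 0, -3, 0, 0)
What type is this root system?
A5

Compute the Cartan integers a_ij = 2(alpha_i, alpha_j)/(alpha_j, alpha_j); the resulting 5x5 Cartan matrix is
[[2, 0, 0, 0, -1], [0, 2, -1, 0, 0], [0, -1, 2, -1, 0], [0, 0, -1, 2, -1], [-1, 0, 0, -1, 2]].
All simple roots have the same length, so the diagram is simply laced. The associated Dynkin diagram is a chain of 5 nodes with single edges (A_5), so the type is A_5 (the algebra sl(6)).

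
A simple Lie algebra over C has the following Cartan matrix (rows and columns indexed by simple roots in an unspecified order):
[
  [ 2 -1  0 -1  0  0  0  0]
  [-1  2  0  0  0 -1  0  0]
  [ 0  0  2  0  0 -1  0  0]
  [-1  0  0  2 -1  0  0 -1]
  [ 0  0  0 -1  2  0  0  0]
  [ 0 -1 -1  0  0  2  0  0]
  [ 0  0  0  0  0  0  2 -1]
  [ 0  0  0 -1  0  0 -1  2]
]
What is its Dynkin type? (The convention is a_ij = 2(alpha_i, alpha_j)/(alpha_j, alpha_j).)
E8

The matrix has rank 8 with 2's on the diagonal. Reading the off-diagonal entries as Dynkin edges (a single edge where a_ij = a_ji = -1; a double or triple edge where a_ij * a_ji = 2 or 3), the diagram is a chain of 7 nodes with one extra node attached to the third node from one end (E_8). One simple-root ordering that puts it in standard form is (alpha_7, alpha_5, alpha_8, alpha_4, alpha_1, alpha_2, alpha_6, alpha_3). So the algebra is type E_8.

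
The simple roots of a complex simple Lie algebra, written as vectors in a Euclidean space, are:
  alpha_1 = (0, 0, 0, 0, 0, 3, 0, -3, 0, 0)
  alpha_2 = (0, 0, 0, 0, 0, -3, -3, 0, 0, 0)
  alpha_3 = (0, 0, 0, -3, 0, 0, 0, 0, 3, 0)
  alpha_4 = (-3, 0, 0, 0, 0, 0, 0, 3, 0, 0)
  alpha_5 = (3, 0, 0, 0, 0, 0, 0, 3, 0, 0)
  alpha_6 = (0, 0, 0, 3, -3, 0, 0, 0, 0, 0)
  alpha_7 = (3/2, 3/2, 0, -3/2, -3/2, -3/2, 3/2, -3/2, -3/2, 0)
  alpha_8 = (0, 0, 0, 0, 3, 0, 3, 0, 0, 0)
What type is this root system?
Compute the Cartan integers a_ij = 2(alpha_i, alpha_j)/(alpha_j, alpha_j); the resulting 8x8 Cartan matrix is
[[2, -1, 0, -1, -1, 0, 0, 0], [-1, 2, 0, 0, 0, 0, 0, -1], [0, 0, 2, 0, 0, -1, 0, 0], [-1, 0, 0, 2, 0, 0, -1, 0], [-1, 0, 0, 0, 2, 0, 0, 0], [0, 0, -1, 0, 0, 2, 0, -1], [0, 0, 0, -1, 0, 0, 2, 0], [0, -1, 0, 0, 0, -1, 0, 2]].
All simple roots have the same length, so the diagram is simply laced. The associated Dynkin diagram is a chain of 7 nodes with one extra node attached to the third node from one end (E_8), so the type is E_8.

E8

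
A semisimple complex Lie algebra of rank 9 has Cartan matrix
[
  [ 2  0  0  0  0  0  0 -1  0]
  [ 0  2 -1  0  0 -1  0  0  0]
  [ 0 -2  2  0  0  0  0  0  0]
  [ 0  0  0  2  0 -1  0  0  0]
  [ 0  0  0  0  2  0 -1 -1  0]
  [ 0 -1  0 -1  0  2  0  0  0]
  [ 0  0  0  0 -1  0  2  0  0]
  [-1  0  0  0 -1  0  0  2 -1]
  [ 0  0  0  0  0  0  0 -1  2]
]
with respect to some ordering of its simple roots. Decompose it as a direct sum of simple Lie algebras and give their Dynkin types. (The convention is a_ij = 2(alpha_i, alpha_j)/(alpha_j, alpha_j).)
C_4 (sp(8)) + D_5 (so(10))

The diagram associated to this matrix has two connected components: the simple roots {alpha_2, alpha_3, alpha_4, alpha_6} form a chain of 4 nodes with a double edge at one end; the terminal node there is the unique long simple root (C_4), and {alpha_1, alpha_5, alpha_7, alpha_8, alpha_9} form a chain of 3 nodes with a fork of two nodes at one end (D_5). A semisimple Lie algebra decomposes uniquely as the direct sum of simple ideals, one per connected component of its Dynkin diagram, so g ≅ C_4 ⊕ D_5 (dimension 36 + 45 = 81).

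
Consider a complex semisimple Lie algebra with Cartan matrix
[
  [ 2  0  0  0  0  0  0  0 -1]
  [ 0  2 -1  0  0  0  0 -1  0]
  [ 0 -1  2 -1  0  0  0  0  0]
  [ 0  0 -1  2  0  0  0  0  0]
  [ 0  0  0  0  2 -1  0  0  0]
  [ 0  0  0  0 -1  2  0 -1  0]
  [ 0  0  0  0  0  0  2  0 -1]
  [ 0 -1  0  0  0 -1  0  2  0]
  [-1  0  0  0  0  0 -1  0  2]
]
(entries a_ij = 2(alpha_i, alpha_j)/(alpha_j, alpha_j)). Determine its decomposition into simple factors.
A_3 + A_6

The diagram associated to this matrix has two connected components: the simple roots {alpha_1, alpha_7, alpha_9} form a chain of 3 nodes with single edges (A_3), and {alpha_2, alpha_3, alpha_4, alpha_5, alpha_6, alpha_8} form a chain of 6 nodes with single edges (A_6). A semisimple Lie algebra decomposes uniquely as the direct sum of simple ideals, one per connected component of its Dynkin diagram, so g ≅ A_3 ⊕ A_6 (dimension 15 + 48 = 63).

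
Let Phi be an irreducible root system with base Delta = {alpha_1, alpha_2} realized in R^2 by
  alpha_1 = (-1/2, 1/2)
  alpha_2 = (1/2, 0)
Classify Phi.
Compute the Cartan integers a_ij = 2(alpha_i, alpha_j)/(alpha_j, alpha_j); the resulting 2x2 Cartan matrix is
[[2, -2], [-1, 2]].
The roots have two lengths (squared-length ratio 2:1); the short ones are alpha_{2}. The associated Dynkin diagram is a chain of 2 nodes with a double edge at one end; the terminal node there is the unique short simple root (B_2), so the type is B_2 (the algebra so(5)).

B_2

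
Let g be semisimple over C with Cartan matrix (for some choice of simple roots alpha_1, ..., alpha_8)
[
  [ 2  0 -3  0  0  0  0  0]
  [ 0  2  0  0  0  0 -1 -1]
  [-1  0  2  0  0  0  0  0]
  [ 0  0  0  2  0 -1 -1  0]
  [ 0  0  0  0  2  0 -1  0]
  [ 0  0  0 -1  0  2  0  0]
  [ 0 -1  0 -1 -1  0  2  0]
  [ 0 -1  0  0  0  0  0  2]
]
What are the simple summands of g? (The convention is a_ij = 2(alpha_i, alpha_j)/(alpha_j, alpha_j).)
The diagram associated to this matrix has two connected components: the simple roots {alpha_2, alpha_4, alpha_5, alpha_6, alpha_7, alpha_8} form a chain of 5 nodes with one extra node attached to the third node from one end (E_6), and {alpha_1, alpha_3} form two nodes joined by a triple edge (G_2). A semisimple Lie algebra decomposes uniquely as the direct sum of simple ideals, one per connected component of its Dynkin diagram, so g ≅ E_6 ⊕ G_2 (dimension 78 + 14 = 92).

E_6 + G_2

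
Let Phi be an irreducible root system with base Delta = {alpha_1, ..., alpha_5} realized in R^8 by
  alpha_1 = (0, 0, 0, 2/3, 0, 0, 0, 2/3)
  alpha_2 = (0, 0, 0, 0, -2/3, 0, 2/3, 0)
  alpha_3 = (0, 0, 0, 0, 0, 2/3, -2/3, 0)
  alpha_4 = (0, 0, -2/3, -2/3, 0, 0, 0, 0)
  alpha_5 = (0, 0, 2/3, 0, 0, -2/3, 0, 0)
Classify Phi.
A5

Compute the Cartan integers a_ij = 2(alpha_i, alpha_j)/(alpha_j, alpha_j); the resulting 5x5 Cartan matrix is
[[2, 0, 0, -1, 0], [0, 2, -1, 0, 0], [0, -1, 2, 0, -1], [-1, 0, 0, 2, -1], [0, 0, -1, -1, 2]].
All simple roots have the same length, so the diagram is simply laced. The associated Dynkin diagram is a chain of 5 nodes with single edges (A_5), so the type is A_5 (the algebra sl(6)).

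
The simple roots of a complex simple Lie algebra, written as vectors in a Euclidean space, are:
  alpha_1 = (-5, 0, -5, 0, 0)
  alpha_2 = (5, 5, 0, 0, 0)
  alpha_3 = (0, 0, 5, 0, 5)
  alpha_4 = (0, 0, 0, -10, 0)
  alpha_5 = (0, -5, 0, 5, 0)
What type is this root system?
C_5

Compute the Cartan integers a_ij = 2(alpha_i, alpha_j)/(alpha_j, alpha_j); the resulting 5x5 Cartan matrix is
[[2, -1, -1, 0, 0], [-1, 2, 0, 0, -1], [-1, 0, 2, 0, 0], [0, 0, 0, 2, -2], [0, -1, 0, -1, 2]].
The roots have two lengths (squared-length ratio 2:1); the short ones are alpha_{1,2,3,5}. The associated Dynkin diagram is a chain of 5 nodes with a double edge at one end; the terminal node there is the unique long simple root (C_5), so the type is C_5 (the algebra sp(10)).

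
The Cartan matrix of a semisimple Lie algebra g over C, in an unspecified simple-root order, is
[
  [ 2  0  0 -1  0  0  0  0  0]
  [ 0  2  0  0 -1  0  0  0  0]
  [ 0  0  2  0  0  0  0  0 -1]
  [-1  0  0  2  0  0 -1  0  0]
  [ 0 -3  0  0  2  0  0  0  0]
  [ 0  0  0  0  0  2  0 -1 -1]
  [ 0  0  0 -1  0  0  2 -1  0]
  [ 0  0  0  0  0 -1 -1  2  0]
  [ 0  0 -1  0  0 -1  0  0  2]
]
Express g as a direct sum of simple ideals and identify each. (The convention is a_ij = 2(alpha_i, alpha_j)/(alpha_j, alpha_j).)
The diagram associated to this matrix has two connected components: the simple roots {alpha_1, alpha_3, alpha_4, alpha_6, alpha_7, alpha_8, alpha_9} form a chain of 7 nodes with single edges (A_7), and {alpha_2, alpha_5} form two nodes joined by a triple edge (G_2). A semisimple Lie algebra decomposes uniquely as the direct sum of simple ideals, one per connected component of its Dynkin diagram, so g ≅ A_7 ⊕ G_2 (dimension 63 + 14 = 77).

A_7 (sl(8)) ⊕ G_2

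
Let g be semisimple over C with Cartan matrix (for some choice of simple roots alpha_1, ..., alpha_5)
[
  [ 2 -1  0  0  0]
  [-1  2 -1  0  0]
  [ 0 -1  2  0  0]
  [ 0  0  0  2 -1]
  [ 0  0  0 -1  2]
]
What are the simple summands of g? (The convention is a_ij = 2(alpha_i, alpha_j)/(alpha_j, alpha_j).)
A2 ⊕ A3

The diagram associated to this matrix has two connected components: the simple roots {alpha_4, alpha_5} form a chain of 2 nodes with single edges (A_2), and {alpha_1, alpha_2, alpha_3} form a chain of 3 nodes with single edges (A_3). A semisimple Lie algebra decomposes uniquely as the direct sum of simple ideals, one per connected component of its Dynkin diagram, so g ≅ A_2 ⊕ A_3 (dimension 8 + 15 = 23).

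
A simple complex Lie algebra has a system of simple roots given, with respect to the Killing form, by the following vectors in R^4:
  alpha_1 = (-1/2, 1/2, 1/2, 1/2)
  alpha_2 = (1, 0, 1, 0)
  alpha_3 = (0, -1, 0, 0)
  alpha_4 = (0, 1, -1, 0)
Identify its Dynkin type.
F_4

Compute the Cartan integers a_ij = 2(alpha_i, alpha_j)/(alpha_j, alpha_j); the resulting 4x4 Cartan matrix is
[[2, 0, -1, 0], [0, 2, 0, -1], [-1, 0, 2, -1], [0, -1, -2, 2]].
The roots have two lengths (squared-length ratio 2:1); the short ones are alpha_{1,3}. The associated Dynkin diagram is a chain of 4 nodes with a double edge between the middle two (F_4), so the type is F_4.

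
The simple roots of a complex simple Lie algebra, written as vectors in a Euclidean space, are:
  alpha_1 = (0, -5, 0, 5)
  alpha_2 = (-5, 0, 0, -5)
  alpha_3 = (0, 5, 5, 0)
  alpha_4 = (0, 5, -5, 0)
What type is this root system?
Compute the Cartan integers a_ij = 2(alpha_i, alpha_j)/(alpha_j, alpha_j); the resulting 4x4 Cartan matrix is
[[2, -1, -1, -1], [-1, 2, 0, 0], [-1, 0, 2, 0], [-1, 0, 0, 2]].
All simple roots have the same length, so the diagram is simply laced. The associated Dynkin diagram is a chain of 2 nodes with a fork of two nodes at one end (D_4), so the type is D_4 (the algebra so(8)).

type D_4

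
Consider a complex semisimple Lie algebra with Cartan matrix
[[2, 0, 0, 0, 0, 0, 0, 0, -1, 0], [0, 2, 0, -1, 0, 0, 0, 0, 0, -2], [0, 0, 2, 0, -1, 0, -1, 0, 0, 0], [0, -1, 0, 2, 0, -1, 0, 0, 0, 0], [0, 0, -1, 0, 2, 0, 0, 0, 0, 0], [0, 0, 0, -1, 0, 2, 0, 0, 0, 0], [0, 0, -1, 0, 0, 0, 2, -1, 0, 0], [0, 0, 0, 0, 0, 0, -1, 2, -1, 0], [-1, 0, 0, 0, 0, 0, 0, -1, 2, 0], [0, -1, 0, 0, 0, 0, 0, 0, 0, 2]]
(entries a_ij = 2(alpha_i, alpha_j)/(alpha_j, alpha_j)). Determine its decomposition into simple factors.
The diagram associated to this matrix has two connected components: the simple roots {alpha_1, alpha_3, alpha_5, alpha_7, alpha_8, alpha_9} form a chain of 6 nodes with single edges (A_6), and {alpha_2, alpha_4, alpha_6, alpha_10} form a chain of 4 nodes with a double edge at one end; the terminal node there is the unique short simple root (B_4). A semisimple Lie algebra decomposes uniquely as the direct sum of simple ideals, one per connected component of its Dynkin diagram, so g ≅ A_6 ⊕ B_4 (dimension 48 + 36 = 84).

type A_6 ⊕ type B_4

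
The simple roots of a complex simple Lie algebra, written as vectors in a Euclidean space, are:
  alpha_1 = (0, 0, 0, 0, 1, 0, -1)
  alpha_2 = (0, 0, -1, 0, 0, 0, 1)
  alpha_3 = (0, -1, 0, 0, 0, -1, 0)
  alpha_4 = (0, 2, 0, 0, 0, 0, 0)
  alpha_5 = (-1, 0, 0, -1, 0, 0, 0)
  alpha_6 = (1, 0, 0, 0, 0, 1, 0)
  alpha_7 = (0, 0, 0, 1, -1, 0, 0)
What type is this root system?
Compute the Cartan integers a_ij = 2(alpha_i, alpha_j)/(alpha_j, alpha_j); the resulting 7x7 Cartan matrix is
[[2, -1, 0, 0, 0, 0, -1], [-1, 2, 0, 0, 0, 0, 0], [0, 0, 2, -1, 0, -1, 0], [0, 0, -2, 2, 0, 0, 0], [0, 0, 0, 0, 2, -1, -1], [0, 0, -1, 0, -1, 2, 0], [-1, 0, 0, 0, -1, 0, 2]].
The roots have two lengths (squared-length ratio 2:1); the short ones are alpha_{1,2,3,5,6,7}. The associated Dynkin diagram is a chain of 7 nodes with a double edge at one end; the terminal node there is the unique long simple root (C_7), so the type is C_7 (the algebra sp(14)).

C_7 (sp(14))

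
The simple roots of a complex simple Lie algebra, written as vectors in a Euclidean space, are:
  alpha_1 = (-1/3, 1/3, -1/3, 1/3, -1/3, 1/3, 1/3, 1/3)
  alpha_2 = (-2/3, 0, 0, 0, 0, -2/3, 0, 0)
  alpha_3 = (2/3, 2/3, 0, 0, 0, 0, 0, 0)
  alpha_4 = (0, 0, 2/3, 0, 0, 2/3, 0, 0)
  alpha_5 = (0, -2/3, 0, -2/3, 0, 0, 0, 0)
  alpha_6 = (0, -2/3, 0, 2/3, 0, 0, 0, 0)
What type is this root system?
Compute the Cartan integers a_ij = 2(alpha_i, alpha_j)/(alpha_j, alpha_j); the resulting 6x6 Cartan matrix is
[[2, 0, 0, 0, -1, 0], [0, 2, -1, -1, 0, 0], [0, -1, 2, 0, -1, -1], [0, -1, 0, 2, 0, 0], [-1, 0, -1, 0, 2, 0], [0, 0, -1, 0, 0, 2]].
All simple roots have the same length, so the diagram is simply laced. The associated Dynkin diagram is a chain of 5 nodes with one extra node attached to the third node from one end (E_6), so the type is E_6.

type E_6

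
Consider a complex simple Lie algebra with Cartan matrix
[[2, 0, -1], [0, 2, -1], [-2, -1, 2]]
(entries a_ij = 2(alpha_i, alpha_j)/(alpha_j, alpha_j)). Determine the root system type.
The matrix has rank 3 with 2's on the diagonal. Reading the off-diagonal entries as Dynkin edges (a single edge where a_ij = a_ji = -1; a double or triple edge where a_ij * a_ji = 2 or 3), the diagram is a chain of 3 nodes with a double edge at one end; the terminal node there is the unique short simple root (B_3). One simple-root ordering that puts it in standard form is (alpha_2, alpha_3, alpha_1). So the algebra is type B_3, i.e. so(7).

B_3 (so(7))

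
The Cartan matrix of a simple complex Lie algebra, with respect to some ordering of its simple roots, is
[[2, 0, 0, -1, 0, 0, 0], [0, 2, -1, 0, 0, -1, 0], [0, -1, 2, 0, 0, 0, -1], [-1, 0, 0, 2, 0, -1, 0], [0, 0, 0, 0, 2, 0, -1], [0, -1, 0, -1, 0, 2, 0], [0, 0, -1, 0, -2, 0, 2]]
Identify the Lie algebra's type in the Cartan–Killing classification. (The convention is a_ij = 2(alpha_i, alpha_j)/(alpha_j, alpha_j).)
type B_7

The matrix has rank 7 with 2's on the diagonal. Reading the off-diagonal entries as Dynkin edges (a single edge where a_ij = a_ji = -1; a double or triple edge where a_ij * a_ji = 2 or 3), the diagram is a chain of 7 nodes with a double edge at one end; the terminal node there is the unique short simple root (B_7). One simple-root ordering that puts it in standard form is (alpha_1, alpha_4, alpha_6, alpha_2, alpha_3, alpha_7, alpha_5). So the algebra is type B_7, i.e. so(15).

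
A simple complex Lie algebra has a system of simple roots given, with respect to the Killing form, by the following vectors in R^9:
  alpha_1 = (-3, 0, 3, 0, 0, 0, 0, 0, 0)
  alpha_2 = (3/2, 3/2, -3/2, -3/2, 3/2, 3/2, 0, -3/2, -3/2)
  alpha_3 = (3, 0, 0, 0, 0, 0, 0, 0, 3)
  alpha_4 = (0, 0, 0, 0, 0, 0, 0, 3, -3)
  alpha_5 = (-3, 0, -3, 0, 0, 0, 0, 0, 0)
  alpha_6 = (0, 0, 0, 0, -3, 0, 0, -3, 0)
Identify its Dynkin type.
E_6

Compute the Cartan integers a_ij = 2(alpha_i, alpha_j)/(alpha_j, alpha_j); the resulting 6x6 Cartan matrix is
[[2, -1, -1, 0, 0, 0], [-1, 2, 0, 0, 0, 0], [-1, 0, 2, -1, -1, 0], [0, 0, -1, 2, 0, -1], [0, 0, -1, 0, 2, 0], [0, 0, 0, -1, 0, 2]].
All simple roots have the same length, so the diagram is simply laced. The associated Dynkin diagram is a chain of 5 nodes with one extra node attached to the third node from one end (E_6), so the type is E_6.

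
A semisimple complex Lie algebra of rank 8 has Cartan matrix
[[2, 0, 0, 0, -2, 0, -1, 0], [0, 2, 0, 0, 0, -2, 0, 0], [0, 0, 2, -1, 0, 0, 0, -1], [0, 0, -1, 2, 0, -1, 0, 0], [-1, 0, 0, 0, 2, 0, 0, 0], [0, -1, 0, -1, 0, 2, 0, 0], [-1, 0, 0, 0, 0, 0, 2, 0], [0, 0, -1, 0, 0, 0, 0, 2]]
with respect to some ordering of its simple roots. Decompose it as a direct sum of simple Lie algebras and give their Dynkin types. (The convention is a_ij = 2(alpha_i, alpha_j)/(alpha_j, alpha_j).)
The diagram associated to this matrix has two connected components: the simple roots {alpha_1, alpha_5, alpha_7} form a chain of 3 nodes with a double edge at one end; the terminal node there is the unique short simple root (B_3), and {alpha_2, alpha_3, alpha_4, alpha_6, alpha_8} form a chain of 5 nodes with a double edge at one end; the terminal node there is the unique long simple root (C_5). A semisimple Lie algebra decomposes uniquely as the direct sum of simple ideals, one per connected component of its Dynkin diagram, so g ≅ B_3 ⊕ C_5 (dimension 21 + 55 = 76).

B_3 (so(7)) + C_5 (sp(10))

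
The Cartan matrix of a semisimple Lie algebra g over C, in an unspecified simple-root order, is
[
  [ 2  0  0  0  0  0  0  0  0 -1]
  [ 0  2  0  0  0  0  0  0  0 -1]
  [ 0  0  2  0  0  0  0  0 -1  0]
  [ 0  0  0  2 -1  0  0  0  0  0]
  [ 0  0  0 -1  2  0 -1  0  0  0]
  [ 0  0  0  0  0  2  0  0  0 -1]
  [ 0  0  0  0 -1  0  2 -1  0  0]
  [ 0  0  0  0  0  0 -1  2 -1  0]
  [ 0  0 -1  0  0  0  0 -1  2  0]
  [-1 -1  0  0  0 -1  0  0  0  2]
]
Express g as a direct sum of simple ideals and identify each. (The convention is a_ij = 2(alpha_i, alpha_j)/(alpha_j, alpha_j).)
A_6 + D_4

The diagram associated to this matrix has two connected components: the simple roots {alpha_3, alpha_4, alpha_5, alpha_7, alpha_8, alpha_9} form a chain of 6 nodes with single edges (A_6), and {alpha_1, alpha_2, alpha_6, alpha_10} form a chain of 2 nodes with a fork of two nodes at one end (D_4). A semisimple Lie algebra decomposes uniquely as the direct sum of simple ideals, one per connected component of its Dynkin diagram, so g ≅ A_6 ⊕ D_4 (dimension 48 + 28 = 76).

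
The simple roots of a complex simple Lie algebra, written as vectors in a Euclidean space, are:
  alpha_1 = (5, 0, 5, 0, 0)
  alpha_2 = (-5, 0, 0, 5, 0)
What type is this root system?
Compute the Cartan integers a_ij = 2(alpha_i, alpha_j)/(alpha_j, alpha_j); the resulting 2x2 Cartan matrix is
[[2, -1], [-1, 2]].
All simple roots have the same length, so the diagram is simply laced. The associated Dynkin diagram is a chain of 2 nodes with single edges (A_2), so the type is A_2 (the algebra sl(3)).

A_2 (sl(3))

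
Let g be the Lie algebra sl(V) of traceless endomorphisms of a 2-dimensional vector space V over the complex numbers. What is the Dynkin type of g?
This is sl(2), which has dimension 2^2 - 1 = 3 and rank 2 - 1 = 1 (a Cartan subalgebra is the diagonal traceless matrices). In the classification of classical Lie algebras, the special linear algebra sl(n+1) has type A_n; here n = 1, so the Dynkin diagram is a chain of 1 nodes with single edges (A_1). Hence the type is A_1.

A_1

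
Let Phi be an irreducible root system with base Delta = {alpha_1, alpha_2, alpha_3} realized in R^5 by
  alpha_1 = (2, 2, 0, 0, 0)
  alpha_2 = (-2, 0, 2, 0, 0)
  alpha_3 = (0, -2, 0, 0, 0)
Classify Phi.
Compute the Cartan integers a_ij = 2(alpha_i, alpha_j)/(alpha_j, alpha_j); the resulting 3x3 Cartan matrix is
[[2, -1, -2], [-1, 2, 0], [-1, 0, 2]].
The roots have two lengths (squared-length ratio 2:1); the short ones are alpha_{3}. The associated Dynkin diagram is a chain of 3 nodes with a double edge at one end; the terminal node there is the unique short simple root (B_3), so the type is B_3 (the algebra so(7)).

type B_3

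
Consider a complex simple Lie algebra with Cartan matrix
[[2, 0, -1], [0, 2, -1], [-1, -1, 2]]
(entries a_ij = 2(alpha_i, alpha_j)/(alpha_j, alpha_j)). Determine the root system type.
The matrix has rank 3 with 2's on the diagonal. Reading the off-diagonal entries as Dynkin edges (a single edge where a_ij = a_ji = -1; a double or triple edge where a_ij * a_ji = 2 or 3), the diagram is a chain of 3 nodes with single edges (A_3). One simple-root ordering that puts it in standard form is (alpha_2, alpha_3, alpha_1). So the algebra is type A_3, i.e. sl(4).

A_3 (sl(4))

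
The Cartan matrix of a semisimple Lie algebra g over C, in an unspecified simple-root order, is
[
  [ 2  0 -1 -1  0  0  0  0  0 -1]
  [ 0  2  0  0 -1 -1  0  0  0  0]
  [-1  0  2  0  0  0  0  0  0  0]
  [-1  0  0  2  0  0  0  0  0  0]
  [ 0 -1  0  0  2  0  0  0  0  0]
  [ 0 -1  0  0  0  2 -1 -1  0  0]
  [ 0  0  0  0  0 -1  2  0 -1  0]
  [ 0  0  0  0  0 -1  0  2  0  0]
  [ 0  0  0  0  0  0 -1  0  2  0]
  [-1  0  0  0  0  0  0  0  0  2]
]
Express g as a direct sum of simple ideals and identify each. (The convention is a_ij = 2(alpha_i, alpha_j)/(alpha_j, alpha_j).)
The diagram associated to this matrix has two connected components: the simple roots {alpha_1, alpha_3, alpha_4, alpha_10} form a chain of 2 nodes with a fork of two nodes at one end (D_4), and {alpha_2, alpha_5, alpha_6, alpha_7, alpha_8, alpha_9} form a chain of 5 nodes with one extra node attached to the third node from one end (E_6). A semisimple Lie algebra decomposes uniquely as the direct sum of simple ideals, one per connected component of its Dynkin diagram, so g ≅ D_4 ⊕ E_6 (dimension 28 + 78 = 106).

D_4 + E_6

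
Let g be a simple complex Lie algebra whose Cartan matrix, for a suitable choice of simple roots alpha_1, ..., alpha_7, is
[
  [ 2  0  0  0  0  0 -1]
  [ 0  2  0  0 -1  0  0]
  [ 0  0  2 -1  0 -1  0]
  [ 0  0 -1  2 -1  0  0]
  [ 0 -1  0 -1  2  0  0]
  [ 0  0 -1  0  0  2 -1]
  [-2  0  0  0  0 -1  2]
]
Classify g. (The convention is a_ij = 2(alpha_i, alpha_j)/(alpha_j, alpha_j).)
The matrix has rank 7 with 2's on the diagonal. Reading the off-diagonal entries as Dynkin edges (a single edge where a_ij = a_ji = -1; a double or triple edge where a_ij * a_ji = 2 or 3), the diagram is a chain of 7 nodes with a double edge at one end; the terminal node there is the unique short simple root (B_7). One simple-root ordering that puts it in standard form is (alpha_2, alpha_5, alpha_4, alpha_3, alpha_6, alpha_7, alpha_1). So the algebra is type B_7, i.e. so(15).

B_7 (so(15))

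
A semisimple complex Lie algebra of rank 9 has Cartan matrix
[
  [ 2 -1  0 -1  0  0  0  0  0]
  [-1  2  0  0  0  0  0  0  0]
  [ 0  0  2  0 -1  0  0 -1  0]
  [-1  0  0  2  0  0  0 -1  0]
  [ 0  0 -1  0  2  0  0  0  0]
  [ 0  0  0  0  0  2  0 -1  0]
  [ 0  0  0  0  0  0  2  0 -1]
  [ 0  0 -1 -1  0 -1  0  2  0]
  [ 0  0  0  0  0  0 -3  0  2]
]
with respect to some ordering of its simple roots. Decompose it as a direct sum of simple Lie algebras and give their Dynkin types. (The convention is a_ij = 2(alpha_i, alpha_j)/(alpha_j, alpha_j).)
The diagram associated to this matrix has two connected components: the simple roots {alpha_1, alpha_2, alpha_3, alpha_4, alpha_5, alpha_6, alpha_8} form a chain of 6 nodes with one extra node attached to the third node from one end (E_7), and {alpha_7, alpha_9} form two nodes joined by a triple edge (G_2). A semisimple Lie algebra decomposes uniquely as the direct sum of simple ideals, one per connected component of its Dynkin diagram, so g ≅ E_7 ⊕ G_2 (dimension 133 + 14 = 147).

E7 + G2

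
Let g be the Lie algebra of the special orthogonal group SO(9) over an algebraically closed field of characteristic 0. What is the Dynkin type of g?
B_4 (so(9))

This is so(9) with 9 odd, which has dimension 9(9-1)/2 = 36 and rank (9-1)/2 = 4. In the classification of classical Lie algebras, the orthogonal algebra so(2n+1) in an odd number of variables has type B_n; here n = 4, so the Dynkin diagram is a chain of 4 nodes with a double edge at one end; the terminal node there is the unique short simple root (B_4). Hence the type is B_4.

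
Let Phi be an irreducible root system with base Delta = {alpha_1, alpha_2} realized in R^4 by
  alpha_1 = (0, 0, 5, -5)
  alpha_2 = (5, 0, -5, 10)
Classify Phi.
G2

Compute the Cartan integers a_ij = 2(alpha_i, alpha_j)/(alpha_j, alpha_j); the resulting 2x2 Cartan matrix is
[[2, -1], [-3, 2]].
The roots have two lengths (squared-length ratio 3:1); the short ones are alpha_{1}. The associated Dynkin diagram is two nodes joined by a triple edge (G_2), so the type is G_2.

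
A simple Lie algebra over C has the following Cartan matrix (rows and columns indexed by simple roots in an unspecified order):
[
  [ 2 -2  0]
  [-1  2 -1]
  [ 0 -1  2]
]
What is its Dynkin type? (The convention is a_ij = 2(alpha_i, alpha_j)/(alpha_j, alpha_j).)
C3

The matrix has rank 3 with 2's on the diagonal. Reading the off-diagonal entries as Dynkin edges (a single edge where a_ij = a_ji = -1; a double or triple edge where a_ij * a_ji = 2 or 3), the diagram is a chain of 3 nodes with a double edge at one end; the terminal node there is the unique long simple root (C_3). One simple-root ordering that puts it in standard form is (alpha_3, alpha_2, alpha_1). So the algebra is type C_3, i.e. sp(6).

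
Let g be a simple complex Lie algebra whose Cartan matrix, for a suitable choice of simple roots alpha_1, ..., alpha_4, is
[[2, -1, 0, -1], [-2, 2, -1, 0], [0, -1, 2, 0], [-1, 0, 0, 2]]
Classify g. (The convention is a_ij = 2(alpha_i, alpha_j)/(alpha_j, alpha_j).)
The matrix has rank 4 with 2's on the diagonal. Reading the off-diagonal entries as Dynkin edges (a single edge where a_ij = a_ji = -1; a double or triple edge where a_ij * a_ji = 2 or 3), the diagram is a chain of 4 nodes with a double edge between the middle two (F_4). One simple-root ordering that puts it in standard form is (alpha_3, alpha_2, alpha_1, alpha_4). So the algebra is type F_4.

F_4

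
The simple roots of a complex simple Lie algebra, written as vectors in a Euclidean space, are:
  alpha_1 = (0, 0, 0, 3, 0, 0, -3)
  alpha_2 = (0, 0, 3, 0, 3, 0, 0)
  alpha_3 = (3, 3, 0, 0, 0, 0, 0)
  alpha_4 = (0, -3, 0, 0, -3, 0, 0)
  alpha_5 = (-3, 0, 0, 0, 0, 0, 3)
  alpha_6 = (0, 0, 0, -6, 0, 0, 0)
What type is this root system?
Compute the Cartan integers a_ij = 2(alpha_i, alpha_j)/(alpha_j, alpha_j); the resulting 6x6 Cartan matrix is
[[2, 0, 0, 0, -1, -1], [0, 2, 0, -1, 0, 0], [0, 0, 2, -1, -1, 0], [0, -1, -1, 2, 0, 0], [-1, 0, -1, 0, 2, 0], [-2, 0, 0, 0, 0, 2]].
The roots have two lengths (squared-length ratio 2:1); the short ones are alpha_{1,2,3,4,5}. The associated Dynkin diagram is a chain of 6 nodes with a double edge at one end; the terminal node there is the unique long simple root (C_6), so the type is C_6 (the algebra sp(12)).

C_6 (sp(12))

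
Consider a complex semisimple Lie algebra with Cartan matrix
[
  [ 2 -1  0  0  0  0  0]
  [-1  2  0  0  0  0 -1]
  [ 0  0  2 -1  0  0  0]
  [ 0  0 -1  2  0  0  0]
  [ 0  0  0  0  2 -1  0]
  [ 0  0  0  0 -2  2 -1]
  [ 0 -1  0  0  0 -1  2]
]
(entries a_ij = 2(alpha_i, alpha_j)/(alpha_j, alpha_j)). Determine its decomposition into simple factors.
The diagram associated to this matrix has two connected components: the simple roots {alpha_3, alpha_4} form a chain of 2 nodes with single edges (A_2), and {alpha_1, alpha_2, alpha_5, alpha_6, alpha_7} form a chain of 5 nodes with a double edge at one end; the terminal node there is the unique short simple root (B_5). A semisimple Lie algebra decomposes uniquely as the direct sum of simple ideals, one per connected component of its Dynkin diagram, so g ≅ A_2 ⊕ B_5 (dimension 8 + 55 = 63).

A_2 (sl(3)) ⊕ B_5 (so(11))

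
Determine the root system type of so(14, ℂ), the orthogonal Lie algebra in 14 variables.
This is so(14) with 14 even, which has dimension 14(14-1)/2 = 91 and rank 14/2 = 7. In the classification of classical Lie algebras, the orthogonal algebra so(2n) in an even number of variables has type D_n; here n = 7, so the Dynkin diagram is a chain of 5 nodes with a fork of two nodes at one end (D_7). Hence the type is D_7.

type D_7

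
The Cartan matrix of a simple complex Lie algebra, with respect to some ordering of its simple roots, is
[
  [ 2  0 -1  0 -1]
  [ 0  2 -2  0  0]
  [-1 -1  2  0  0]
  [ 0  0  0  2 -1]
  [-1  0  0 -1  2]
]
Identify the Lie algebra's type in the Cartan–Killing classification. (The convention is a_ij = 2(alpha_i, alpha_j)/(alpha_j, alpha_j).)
type C_5

The matrix has rank 5 with 2's on the diagonal. Reading the off-diagonal entries as Dynkin edges (a single edge where a_ij = a_ji = -1; a double or triple edge where a_ij * a_ji = 2 or 3), the diagram is a chain of 5 nodes with a double edge at one end; the terminal node there is the unique long simple root (C_5). One simple-root ordering that puts it in standard form is (alpha_4, alpha_5, alpha_1, alpha_3, alpha_2). So the algebra is type C_5, i.e. sp(10).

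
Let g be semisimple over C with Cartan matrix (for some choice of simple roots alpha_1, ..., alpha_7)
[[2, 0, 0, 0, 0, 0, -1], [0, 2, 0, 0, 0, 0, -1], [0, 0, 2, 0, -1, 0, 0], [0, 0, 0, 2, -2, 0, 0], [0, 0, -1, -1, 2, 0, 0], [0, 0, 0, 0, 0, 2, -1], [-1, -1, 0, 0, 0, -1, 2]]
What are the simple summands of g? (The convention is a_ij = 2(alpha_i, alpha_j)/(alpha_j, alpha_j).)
The diagram associated to this matrix has two connected components: the simple roots {alpha_3, alpha_4, alpha_5} form a chain of 3 nodes with a double edge at one end; the terminal node there is the unique long simple root (C_3), and {alpha_1, alpha_2, alpha_6, alpha_7} form a chain of 2 nodes with a fork of two nodes at one end (D_4). A semisimple Lie algebra decomposes uniquely as the direct sum of simple ideals, one per connected component of its Dynkin diagram, so g ≅ C_3 ⊕ D_4 (dimension 21 + 28 = 49).

C_3 ⊕ D_4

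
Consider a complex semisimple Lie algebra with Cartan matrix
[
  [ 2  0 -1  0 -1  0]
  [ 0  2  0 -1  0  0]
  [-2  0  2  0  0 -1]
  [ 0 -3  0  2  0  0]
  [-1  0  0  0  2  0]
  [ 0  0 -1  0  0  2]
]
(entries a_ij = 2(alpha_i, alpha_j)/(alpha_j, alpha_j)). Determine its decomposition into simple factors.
The diagram associated to this matrix has two connected components: the simple roots {alpha_1, alpha_3, alpha_5, alpha_6} form a chain of 4 nodes with a double edge between the middle two (F_4), and {alpha_2, alpha_4} form two nodes joined by a triple edge (G_2). A semisimple Lie algebra decomposes uniquely as the direct sum of simple ideals, one per connected component of its Dynkin diagram, so g ≅ F_4 ⊕ G_2 (dimension 52 + 14 = 66).

F_4 ⊕ G_2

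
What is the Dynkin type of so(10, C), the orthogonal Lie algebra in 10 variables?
D5

This is so(10) with 10 even, which has dimension 10(10-1)/2 = 45 and rank 10/2 = 5. In the classification of classical Lie algebras, the orthogonal algebra so(2n) in an even number of variables has type D_n; here n = 5, so the Dynkin diagram is a chain of 3 nodes with a fork of two nodes at one end (D_5). Hence the type is D_5.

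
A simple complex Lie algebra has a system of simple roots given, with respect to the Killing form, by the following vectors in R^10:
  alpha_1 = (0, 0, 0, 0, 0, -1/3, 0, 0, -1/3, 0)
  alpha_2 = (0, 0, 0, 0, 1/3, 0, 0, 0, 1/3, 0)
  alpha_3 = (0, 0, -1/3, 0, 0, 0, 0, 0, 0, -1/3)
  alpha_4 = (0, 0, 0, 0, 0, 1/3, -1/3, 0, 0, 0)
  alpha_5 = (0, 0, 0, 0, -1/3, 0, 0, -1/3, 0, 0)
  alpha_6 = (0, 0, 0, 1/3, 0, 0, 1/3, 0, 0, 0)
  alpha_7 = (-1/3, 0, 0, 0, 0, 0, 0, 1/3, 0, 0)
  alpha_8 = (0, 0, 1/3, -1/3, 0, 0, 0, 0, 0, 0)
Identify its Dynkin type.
type A_8

Compute the Cartan integers a_ij = 2(alpha_i, alpha_j)/(alpha_j, alpha_j); the resulting 8x8 Cartan matrix is
[[2, -1, 0, -1, 0, 0, 0, 0], [-1, 2, 0, 0, -1, 0, 0, 0], [0, 0, 2, 0, 0, 0, 0, -1], [-1, 0, 0, 2, 0, -1, 0, 0], [0, -1, 0, 0, 2, 0, -1, 0], [0, 0, 0, -1, 0, 2, 0, -1], [0, 0, 0, 0, -1, 0, 2, 0], [0, 0, -1, 0, 0, -1, 0, 2]].
All simple roots have the same length, so the diagram is simply laced. The associated Dynkin diagram is a chain of 8 nodes with single edges (A_8), so the type is A_8 (the algebra sl(9)).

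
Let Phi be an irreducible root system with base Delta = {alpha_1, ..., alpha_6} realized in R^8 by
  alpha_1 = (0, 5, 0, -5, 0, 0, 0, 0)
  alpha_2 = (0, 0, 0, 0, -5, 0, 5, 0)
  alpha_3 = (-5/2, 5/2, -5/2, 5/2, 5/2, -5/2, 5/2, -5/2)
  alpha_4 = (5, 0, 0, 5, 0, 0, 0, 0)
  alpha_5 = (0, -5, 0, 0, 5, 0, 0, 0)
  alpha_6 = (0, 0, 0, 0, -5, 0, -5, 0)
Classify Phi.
E6

Compute the Cartan integers a_ij = 2(alpha_i, alpha_j)/(alpha_j, alpha_j); the resulting 6x6 Cartan matrix is
[[2, 0, 0, -1, -1, 0], [0, 2, 0, 0, -1, 0], [0, 0, 2, 0, 0, -1], [-1, 0, 0, 2, 0, 0], [-1, -1, 0, 0, 2, -1], [0, 0, -1, 0, -1, 2]].
All simple roots have the same length, so the diagram is simply laced. The associated Dynkin diagram is a chain of 5 nodes with one extra node attached to the third node from one end (E_6), so the type is E_6.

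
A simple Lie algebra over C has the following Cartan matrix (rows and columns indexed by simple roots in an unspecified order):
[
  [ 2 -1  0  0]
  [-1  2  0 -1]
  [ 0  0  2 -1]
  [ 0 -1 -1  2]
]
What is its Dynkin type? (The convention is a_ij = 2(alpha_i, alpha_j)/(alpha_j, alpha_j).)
type A_4

The matrix has rank 4 with 2's on the diagonal. Reading the off-diagonal entries as Dynkin edges (a single edge where a_ij = a_ji = -1; a double or triple edge where a_ij * a_ji = 2 or 3), the diagram is a chain of 4 nodes with single edges (A_4). One simple-root ordering that puts it in standard form is (alpha_1, alpha_2, alpha_4, alpha_3). So the algebra is type A_4, i.e. sl(5).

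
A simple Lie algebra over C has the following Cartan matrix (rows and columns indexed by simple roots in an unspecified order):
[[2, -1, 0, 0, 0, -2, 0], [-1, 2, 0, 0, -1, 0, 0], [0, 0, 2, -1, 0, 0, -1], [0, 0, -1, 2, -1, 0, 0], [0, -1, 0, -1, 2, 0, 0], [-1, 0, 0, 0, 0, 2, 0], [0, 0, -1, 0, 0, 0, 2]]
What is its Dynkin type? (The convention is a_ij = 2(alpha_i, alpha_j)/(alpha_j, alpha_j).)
B_7 (so(15))

The matrix has rank 7 with 2's on the diagonal. Reading the off-diagonal entries as Dynkin edges (a single edge where a_ij = a_ji = -1; a double or triple edge where a_ij * a_ji = 2 or 3), the diagram is a chain of 7 nodes with a double edge at one end; the terminal node there is the unique short simple root (B_7). One simple-root ordering that puts it in standard form is (alpha_7, alpha_3, alpha_4, alpha_5, alpha_2, alpha_1, alpha_6). So the algebra is type B_7, i.e. so(15).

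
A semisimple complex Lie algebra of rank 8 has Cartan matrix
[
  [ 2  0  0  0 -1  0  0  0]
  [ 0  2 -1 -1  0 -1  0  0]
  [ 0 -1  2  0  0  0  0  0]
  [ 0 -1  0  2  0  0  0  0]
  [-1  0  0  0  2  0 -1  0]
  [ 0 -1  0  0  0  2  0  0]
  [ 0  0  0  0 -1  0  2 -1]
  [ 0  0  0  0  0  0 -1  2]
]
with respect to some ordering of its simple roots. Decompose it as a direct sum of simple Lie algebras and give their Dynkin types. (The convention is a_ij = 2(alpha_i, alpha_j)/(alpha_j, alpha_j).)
The diagram associated to this matrix has two connected components: the simple roots {alpha_1, alpha_5, alpha_7, alpha_8} form a chain of 4 nodes with single edges (A_4), and {alpha_2, alpha_3, alpha_4, alpha_6} form a chain of 2 nodes with a fork of two nodes at one end (D_4). A semisimple Lie algebra decomposes uniquely as the direct sum of simple ideals, one per connected component of its Dynkin diagram, so g ≅ A_4 ⊕ D_4 (dimension 24 + 28 = 52).

A_4 ⊕ D_4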